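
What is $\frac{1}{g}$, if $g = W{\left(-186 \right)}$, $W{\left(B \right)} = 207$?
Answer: $\frac{1}{207} \approx 0.0048309$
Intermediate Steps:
$g = 207$
$\frac{1}{g} = \frac{1}{207}$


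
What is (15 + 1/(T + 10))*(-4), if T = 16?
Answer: -782/13 ≈ -60.154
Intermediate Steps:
(15 + 1/(T + 10))*(-4) = (15 + 1/(16 + 10))*(-4) = (15 + 1/26)*(-4) = (391/26)*(-4) = -782/13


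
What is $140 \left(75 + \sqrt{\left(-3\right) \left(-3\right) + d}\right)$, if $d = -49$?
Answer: $10500 + 280 i \sqrt{10} \approx 10500.0 + 885.44 i$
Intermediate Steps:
$140 \left(75 + \sqrt{\left(-3\right) \left(-3\right) + d}\right) = 140 \left(75 + \sqrt{\left(-3\right) \left(-3\right) - 49}\right) = 140 \left(75 + \sqrt{9 - 49}\right) = 140 \left(75 + \sqrt{-40}\right) = 140 \left(75 + 2 i \sqrt{10}\right) = 10500 + 280 i \sqrt{10}$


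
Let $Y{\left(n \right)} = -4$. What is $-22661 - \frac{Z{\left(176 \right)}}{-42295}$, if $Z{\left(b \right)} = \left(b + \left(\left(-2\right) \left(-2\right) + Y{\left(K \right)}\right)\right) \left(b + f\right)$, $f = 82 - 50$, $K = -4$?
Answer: $- \frac{87128217}{3845} \approx -22660.0$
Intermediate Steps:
$f = 32$
$Z{\left(b \right)} = b \left(32 + b\right)$ ($Z{\left(b \right)} = \left(b - 0\right) \left(b + 32\right) = \left(b + \left(4 - 4\right)\right) \left(32 + b\right) = \left(b + 0\right) \left(32 + b\right) = b \left(32 + b\right)$)
$-22661 - \frac{Z{\left(176 \right)}}{-42295} = -22661 - \frac{176 \left(32 + 176\right)}{-42295} = -22661 - 176 \cdot 208 \left(- \frac{1}{42295}\right) = -22661 - 36608 \left(- \frac{1}{42295}\right) = -22661 - - \frac{3328}{3845} = -22661 + \frac{3328}{3845} = - \frac{87128217}{3845}$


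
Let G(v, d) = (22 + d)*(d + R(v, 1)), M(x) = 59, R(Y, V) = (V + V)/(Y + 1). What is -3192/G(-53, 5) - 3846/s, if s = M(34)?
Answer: -6097382/68499 ≈ -89.014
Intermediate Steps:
R(Y, V) = 2*V/(1 + Y) (R(Y, V) = (2*V)/(1 + Y) = 2*V/(1 + Y))
G(v, d) = (22 + d)*(d + 2/(1 + v)) (G(v, d) = (22 + d)*(d + 2*1/(1 + v)) = (22 + d)*(d + 2/(1 + v)))
s = 59
-3192/G(-53, 5) - 3846/s = -3192*(1 - 53)/(44 + 2*5 + 5*(1 - 53)*(22 + 5)) - 3846/59 = -3192*(-52/(44 + 10 + 5*(-52)*27)) - 3846*1/59 = -3192*(-52/(44 + 10 - 7020)) - 3846/59 = -3192/((-1/52*(-6966))) - 3846/59 = -3192/3483/26 - 3846/59 = -3192*26/3483 - 3846/59 = -27664/1161 - 3846/59 = -6097382/68499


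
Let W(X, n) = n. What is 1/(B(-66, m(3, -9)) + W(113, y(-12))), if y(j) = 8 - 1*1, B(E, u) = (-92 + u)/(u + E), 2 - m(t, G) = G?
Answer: 55/466 ≈ 0.11803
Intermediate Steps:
m(t, G) = 2 - G
B(E, u) = (-92 + u)/(E + u)
y(j) = 7 (y(j) = 8 - 1 = 7)
1/(B(-66, m(3, -9)) + W(113, y(-12))) = 1/((-92 + (2 - 1*(-9)))/(-66 + (2 - 1*(-9))) + 7) = 1/((-92 + (2 + 9))/(-66 + (2 + 9)) + 7) = 1/((-92 + 11)/(-66 + 11) + 7) = 1/(-81/(-55) + 7) = 1/(-1/55*(-81) + 7) = 1/(81/55 + 7) = 1/(466/55) = 55/466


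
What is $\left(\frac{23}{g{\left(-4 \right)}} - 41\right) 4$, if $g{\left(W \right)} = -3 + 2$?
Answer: $-256$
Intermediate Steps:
$g{\left(W \right)} = -1$
$\left(\frac{23}{g{\left(-4 \right)}} - 41\right) 4 = \left(\frac{23}{-1} - 41\right) 4 = \left(23 \left(-1\right) - 41\right) 4 = \left(-23 - 41\right) 4 = \left(-64\right) 4 = -256$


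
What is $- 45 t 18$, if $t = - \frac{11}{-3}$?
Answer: $-2970$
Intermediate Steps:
$t = \frac{11}{3}$ ($t = \left(-11\right) \left(- \frac{1}{3}\right) = \frac{11}{3} \approx 3.6667$)
$- 45 t 18 = \left(-45\right) \frac{11}{3} \cdot 18 = \left(-165\right) 18 = -2970$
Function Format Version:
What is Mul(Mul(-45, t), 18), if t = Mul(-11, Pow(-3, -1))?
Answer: -2970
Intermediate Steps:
t = Rational(11, 3) (t = Mul(-11, Rational(-1, 3)) = Rational(11, 3) ≈ 3.6667)
Mul(Mul(-45, t), 18) = Mul(Mul(-45, Rational(11, 3)), 18) = Mul(-165, 18) = -2970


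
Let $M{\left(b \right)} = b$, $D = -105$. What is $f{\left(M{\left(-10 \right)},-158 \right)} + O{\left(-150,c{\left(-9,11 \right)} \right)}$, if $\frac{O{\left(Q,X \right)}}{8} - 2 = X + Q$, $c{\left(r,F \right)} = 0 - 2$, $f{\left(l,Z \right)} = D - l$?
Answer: $-1295$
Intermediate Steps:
$f{\left(l,Z \right)} = -105 - l$
$c{\left(r,F \right)} = -2$ ($c{\left(r,F \right)} = 0 - 2 = -2$)
$O{\left(Q,X \right)} = 16 + 8 Q + 8 X$ ($O{\left(Q,X \right)} = 16 + 8 \left(X + Q\right) = 16 + 8 \left(Q + X\right) = 16 + \left(8 Q + 8 X\right) = 16 + 8 Q + 8 X$)
$f{\left(M{\left(-10 \right)},-158 \right)} + O{\left(-150,c{\left(-9,11 \right)} \right)} = \left(-105 - -10\right) + \left(16 + 8 \left(-150\right) + 8 \left(-2\right)\right) = \left(-105 + 10\right) - 1200 = -95 - 1200 = -1295$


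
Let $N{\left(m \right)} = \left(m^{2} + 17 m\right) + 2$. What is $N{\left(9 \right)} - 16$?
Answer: $220$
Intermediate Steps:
$N{\left(m \right)} = 2 + m^{2} + 17 m$
$N{\left(9 \right)} - 16 = \left(2 + 9^{2} + 17 \cdot 9\right) - 16 = \left(2 + 81 + 153\right) - 16 = 236 - 16 = 220$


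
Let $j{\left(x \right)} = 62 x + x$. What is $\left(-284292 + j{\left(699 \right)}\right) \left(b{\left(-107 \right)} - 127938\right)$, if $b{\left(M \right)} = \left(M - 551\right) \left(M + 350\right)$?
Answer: $69153077160$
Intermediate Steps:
$b{\left(M \right)} = \left(-551 + M\right) \left(350 + M\right)$
$j{\left(x \right)} = 63 x$
$\left(-284292 + j{\left(699 \right)}\right) \left(b{\left(-107 \right)} - 127938\right) = \left(-284292 + 63 \cdot 699\right) \left(\left(-192850 + \left(-107\right)^{2} - -21507\right) - 127938\right) = \left(-284292 + 44037\right) \left(\left(-192850 + 11449 + 21507\right) - 127938\right) = - 240255 \left(-159894 - 127938\right) = \left(-240255\right) \left(-287832\right) = 69153077160$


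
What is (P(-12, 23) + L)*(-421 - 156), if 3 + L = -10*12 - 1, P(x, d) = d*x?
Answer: 230800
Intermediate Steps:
L = -124 (L = -3 + (-10*12 - 1) = -3 + (-120 - 1) = -3 - 121 = -124)
(P(-12, 23) + L)*(-421 - 156) = (23*(-12) - 124)*(-421 - 156) = (-276 - 124)*(-577) = -400*(-577) = 230800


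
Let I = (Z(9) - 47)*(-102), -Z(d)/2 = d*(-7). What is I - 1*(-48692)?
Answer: 40634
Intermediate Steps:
Z(d) = 14*d (Z(d) = -2*d*(-7) = -(-14)*d = 14*d)
I = -8058 (I = (14*9 - 47)*(-102) = (126 - 47)*(-102) = 79*(-102) = -8058)
I - 1*(-48692) = -8058 - 1*(-48692) = -8058 + 48692 = 40634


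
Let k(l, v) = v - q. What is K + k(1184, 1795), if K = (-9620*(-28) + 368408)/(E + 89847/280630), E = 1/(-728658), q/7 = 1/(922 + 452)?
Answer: 457522425897277439/229470109062 ≈ 1.9938e+6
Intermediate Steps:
q = 7/1374 (q = 7/(922 + 452) = 7/1374 ≈ 0.0050946)
E = -1/728658 ≈ -1.3724e-6
k(l, v) = -7/1374 + v (k(l, v) = v - 1*7/1374 = v - 7/1374 = -7/1374 + v)
K = 332685973959660/167008813 (K = (-9620*(-28) + 368408)/(-1/728658 + 89847/280630) = (269360 + 368408)/(-1/728658 + 89847*(1/280630)) = 637768/(-1/728658 + 89847/280630) = 637768/(334017626/1043282115) = 637768*(1043282115/334017626) = 332685973959660/167008813 ≈ 1.9920e+6)
K + k(1184, 1795) = 332685973959660/167008813 + (-7/1374 + 1795) = 332685973959660/167008813 + 2466323/1374 = 457522425897277439/229470109062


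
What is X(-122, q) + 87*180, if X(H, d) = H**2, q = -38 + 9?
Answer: 30544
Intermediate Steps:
q = -29
X(-122, q) + 87*180 = (-122)**2 + 87*180 = 14884 + 15660 = 30544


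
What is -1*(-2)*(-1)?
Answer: -2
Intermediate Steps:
-1*(-2)*(-1) = 2*(-1) = -2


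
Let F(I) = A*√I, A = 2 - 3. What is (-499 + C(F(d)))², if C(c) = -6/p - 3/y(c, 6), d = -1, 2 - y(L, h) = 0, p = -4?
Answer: 249001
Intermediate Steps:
y(L, h) = 2 (y(L, h) = 2 - 1*0 = 2 + 0 = 2)
A = -1
F(I) = -√I
C(c) = 0 (C(c) = -6/(-4) - 3/2 = -6*(-¼) - 3*½ = 3/2 - 3/2 = 0)
(-499 + C(F(d)))² = (-499 + 0)² = (-499)² = 249001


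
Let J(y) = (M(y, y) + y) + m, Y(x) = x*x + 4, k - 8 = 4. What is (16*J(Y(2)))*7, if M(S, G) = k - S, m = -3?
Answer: 1008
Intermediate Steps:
k = 12 (k = 8 + 4 = 12)
Y(x) = 4 + x² (Y(x) = x² + 4 = 4 + x²)
M(S, G) = 12 - S
J(y) = 9 (J(y) = ((12 - y) + y) - 3 = 12 - 3 = 9)
(16*J(Y(2)))*7 = (16*9)*7 = 144*7 = 1008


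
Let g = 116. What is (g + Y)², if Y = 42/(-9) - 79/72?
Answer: 62995969/5184 ≈ 12152.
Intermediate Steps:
Y = -415/72 (Y = 42*(-⅑) - 79*1/72 = -14/3 - 79/72 = -415/72 ≈ -5.7639)
(g + Y)² = (116 - 415/72)² = (7937/72)² = 62995969/5184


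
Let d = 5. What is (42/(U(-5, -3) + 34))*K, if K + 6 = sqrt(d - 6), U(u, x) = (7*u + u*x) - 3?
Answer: -252/11 + 42*I/11 ≈ -22.909 + 3.8182*I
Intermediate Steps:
U(u, x) = -3 + 7*u + u*x
K = -6 + I (K = -6 + sqrt(5 - 6) = -6 + sqrt(-1) = -6 + I ≈ -6.0 + 1.0*I)
(42/(U(-5, -3) + 34))*K = (42/((-3 + 7*(-5) - 5*(-3)) + 34))*(-6 + I) = (42/((-3 - 35 + 15) + 34))*(-6 + I) = (42/(-23 + 34))*(-6 + I) = (42/11)*(-6 + I) = (42*(1/11))*(-6 + I) = 42*(-6 + I)/11 = -252/11 + 42*I/11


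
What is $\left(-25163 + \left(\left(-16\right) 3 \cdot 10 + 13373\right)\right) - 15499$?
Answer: $-27769$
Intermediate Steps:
$\left(-25163 + \left(\left(-16\right) 3 \cdot 10 + 13373\right)\right) - 15499 = \left(-25163 + \left(\left(-48\right) 10 + 13373\right)\right) - 15499 = \left(-25163 + \left(-480 + 13373\right)\right) - 15499 = \left(-25163 + 12893\right) - 15499 = -12270 - 15499 = -27769$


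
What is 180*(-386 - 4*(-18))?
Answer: -56520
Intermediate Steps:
180*(-386 - 4*(-18)) = 180*(-386 + 72) = 180*(-314) = -56520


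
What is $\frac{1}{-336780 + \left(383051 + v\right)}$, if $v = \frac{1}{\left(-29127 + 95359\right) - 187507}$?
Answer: $\frac{121275}{5611515524} \approx 2.1612 \cdot 10^{-5}$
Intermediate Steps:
$v = - \frac{1}{121275}$ ($v = \frac{1}{66232 - 187507} = \frac{1}{-121275} = - \frac{1}{121275} \approx -8.2457 \cdot 10^{-6}$)
$\frac{1}{-336780 + \left(383051 + v\right)} = \frac{1}{-336780 + \left(383051 - \frac{1}{121275}\right)} = \frac{1}{-336780 + \frac{46454510024}{121275}} = \frac{1}{\frac{5611515524}{121275}} = \frac{121275}{5611515524}$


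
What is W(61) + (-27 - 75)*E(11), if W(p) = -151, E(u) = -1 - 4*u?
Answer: 4439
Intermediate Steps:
W(61) + (-27 - 75)*E(11) = -151 + (-27 - 75)*(-1 - 4*11) = -151 - 102*(-1 - 44) = -151 - 102*(-45) = -151 + 4590 = 4439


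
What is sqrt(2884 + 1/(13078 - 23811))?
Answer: sqrt(332228970743)/10733 ≈ 53.703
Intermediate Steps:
sqrt(2884 + 1/(13078 - 23811)) = sqrt(2884 + 1/(-10733)) = sqrt(2884 - 1/10733) = sqrt(30953971/10733) = sqrt(332228970743)/10733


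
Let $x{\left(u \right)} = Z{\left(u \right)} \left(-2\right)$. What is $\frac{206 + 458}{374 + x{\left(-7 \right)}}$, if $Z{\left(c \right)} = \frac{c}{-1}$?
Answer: $\frac{83}{45} \approx 1.8444$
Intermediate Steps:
$Z{\left(c \right)} = - c$ ($Z{\left(c \right)} = c \left(-1\right) = - c$)
$x{\left(u \right)} = 2 u$ ($x{\left(u \right)} = - u \left(-2\right) = 2 u$)
$\frac{206 + 458}{374 + x{\left(-7 \right)}} = \frac{206 + 458}{374 + 2 \left(-7\right)} = \frac{664}{374 - 14} = \frac{664}{360} = 664 \cdot \frac{1}{360} = \frac{83}{45}$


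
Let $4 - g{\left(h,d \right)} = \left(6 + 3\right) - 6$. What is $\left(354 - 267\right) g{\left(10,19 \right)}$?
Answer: $87$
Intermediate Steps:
$g{\left(h,d \right)} = 1$ ($g{\left(h,d \right)} = 4 - \left(\left(6 + 3\right) - 6\right) = 4 - \left(9 - 6\right) = 4 - 3 = 1$)
$\left(354 - 267\right) g{\left(10,19 \right)} = \left(354 - 267\right) 1 = 87 \cdot 1 = 87$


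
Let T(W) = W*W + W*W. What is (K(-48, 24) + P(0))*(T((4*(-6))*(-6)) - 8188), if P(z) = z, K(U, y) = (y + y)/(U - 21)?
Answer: -532544/23 ≈ -23154.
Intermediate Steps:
K(U, y) = 2*y/(-21 + U) (K(U, y) = (2*y)/(-21 + U) = 2*y/(-21 + U))
T(W) = 2*W² (T(W) = W² + W² = 2*W²)
(K(-48, 24) + P(0))*(T((4*(-6))*(-6)) - 8188) = (2*24/(-21 - 48) + 0)*(2*((4*(-6))*(-6))² - 8188) = (2*24/(-69) + 0)*(2*(-24*(-6))² - 8188) = (2*24*(-1/69) + 0)*(2*144² - 8188) = (-16/23 + 0)*(2*20736 - 8188) = -16*(41472 - 8188)/23 = -16/23*33284 = -532544/23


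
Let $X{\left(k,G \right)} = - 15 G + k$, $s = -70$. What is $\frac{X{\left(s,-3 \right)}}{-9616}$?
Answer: $\frac{25}{9616} \approx 0.0025998$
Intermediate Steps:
$X{\left(k,G \right)} = k - 15 G$
$\frac{X{\left(s,-3 \right)}}{-9616} = \frac{-70 - -45}{-9616} = \left(-70 + 45\right) \left(- \frac{1}{9616}\right) = \left(-25\right) \left(- \frac{1}{9616}\right) = \frac{25}{9616}$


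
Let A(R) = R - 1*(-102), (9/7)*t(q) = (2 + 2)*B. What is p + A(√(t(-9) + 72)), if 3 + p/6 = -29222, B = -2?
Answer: -175248 + 4*√37/3 ≈ -1.7524e+5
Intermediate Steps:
t(q) = -56/9 (t(q) = 7*((2 + 2)*(-2))/9 = 7*(4*(-2))/9 = (7/9)*(-8) = -56/9)
p = -175350 (p = -18 + 6*(-29222) = -18 - 175332 = -175350)
A(R) = 102 + R (A(R) = R + 102 = 102 + R)
p + A(√(t(-9) + 72)) = -175350 + (102 + √(-56/9 + 72)) = -175350 + (102 + √(592/9)) = -175350 + (102 + 4*√37/3) = -175248 + 4*√37/3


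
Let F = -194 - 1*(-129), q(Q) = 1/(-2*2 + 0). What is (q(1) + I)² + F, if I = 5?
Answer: -679/16 ≈ -42.438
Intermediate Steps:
q(Q) = -¼ (q(Q) = 1/(-4 + 0) = 1/(-4) = -¼)
F = -65 (F = -194 + 129 = -65)
(q(1) + I)² + F = (-¼ + 5)² - 65 = (19/4)² - 65 = 361/16 - 65 = -679/16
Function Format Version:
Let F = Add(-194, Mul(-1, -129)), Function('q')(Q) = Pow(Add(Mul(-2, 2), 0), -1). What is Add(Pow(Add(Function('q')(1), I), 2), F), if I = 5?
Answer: Rational(-679, 16) ≈ -42.438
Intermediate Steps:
Function('q')(Q) = Rational(-1, 4) (Function('q')(Q) = Pow(Add(-4, 0), -1) = Pow(-4, -1) = Rational(-1, 4))
F = -65 (F = Add(-194, 129) = -65)
Add(Pow(Add(Function('q')(1), I), 2), F) = Add(Pow(Add(Rational(-1, 4), 5), 2), -65) = Add(Pow(Rational(19, 4), 2), -65) = Add(Rational(361, 16), -65) = Rational(-679, 16)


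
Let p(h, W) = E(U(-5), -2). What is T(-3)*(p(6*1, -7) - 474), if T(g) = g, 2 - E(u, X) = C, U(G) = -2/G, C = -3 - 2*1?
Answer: 1401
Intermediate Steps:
C = -5 (C = -3 - 2 = -5)
E(u, X) = 7 (E(u, X) = 2 - 1*(-5) = 2 + 5 = 7)
p(h, W) = 7
T(-3)*(p(6*1, -7) - 474) = -3*(7 - 474) = -3*(-467) = 1401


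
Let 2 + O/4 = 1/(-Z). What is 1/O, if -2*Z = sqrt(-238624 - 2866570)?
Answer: -1552597/12420780 + I*sqrt(3105194)/24841560 ≈ -0.125 + 7.0936e-5*I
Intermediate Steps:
Z = -I*sqrt(3105194)/2 (Z = -sqrt(-238624 - 2866570)/2 = -I*sqrt(3105194)/2 ≈ -881.08*I)
O = -8 - 4*I*sqrt(3105194)/1552597 (O = -8 + 4/((-(-1)*I*sqrt(3105194)/2)) = -8 + 4/((I*sqrt(3105194)/2)) = -8 + 4*(-I*sqrt(3105194)/1552597) = -8 - 4*I*sqrt(3105194)/1552597 ≈ -8.0 - 0.0045399*I)
1/O = 1/(-8 - 4*I*sqrt(3105194)/1552597)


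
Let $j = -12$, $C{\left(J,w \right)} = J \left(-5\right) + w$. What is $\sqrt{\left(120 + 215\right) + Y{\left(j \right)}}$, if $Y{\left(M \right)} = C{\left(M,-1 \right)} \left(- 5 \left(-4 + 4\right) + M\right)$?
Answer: $i \sqrt{373} \approx 19.313 i$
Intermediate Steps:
$C{\left(J,w \right)} = w - 5 J$ ($C{\left(J,w \right)} = - 5 J + w = w - 5 J$)
$Y{\left(M \right)} = M \left(-1 - 5 M\right)$ ($Y{\left(M \right)} = \left(-1 - 5 M\right) \left(- 5 \left(-4 + 4\right) + M\right) = \left(-1 - 5 M\right) \left(\left(-5\right) 0 + M\right) = \left(-1 - 5 M\right) \left(0 + M\right) = \left(-1 - 5 M\right) M = M \left(-1 - 5 M\right)$)
$\sqrt{\left(120 + 215\right) + Y{\left(j \right)}} = \sqrt{\left(120 + 215\right) - - 12 \left(1 + 5 \left(-12\right)\right)} = \sqrt{335 - - 12 \left(1 - 60\right)} = \sqrt{335 - \left(-12\right) \left(-59\right)} = \sqrt{335 - 708} = \sqrt{-373} = i \sqrt{373}$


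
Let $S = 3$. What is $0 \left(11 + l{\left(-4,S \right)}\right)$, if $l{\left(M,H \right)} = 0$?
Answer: $0$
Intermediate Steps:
$0 \left(11 + l{\left(-4,S \right)}\right) = 0 \left(11 + 0\right) = 0 \cdot 11 = 0$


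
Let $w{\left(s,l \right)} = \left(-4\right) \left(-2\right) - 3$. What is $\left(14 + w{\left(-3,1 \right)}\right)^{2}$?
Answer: $361$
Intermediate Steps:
$w{\left(s,l \right)} = 5$ ($w{\left(s,l \right)} = 8 - 3 = 5$)
$\left(14 + w{\left(-3,1 \right)}\right)^{2} = \left(14 + 5\right)^{2} = 19^{2} = 361$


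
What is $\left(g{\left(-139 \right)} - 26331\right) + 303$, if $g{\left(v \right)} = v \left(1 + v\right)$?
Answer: $-6846$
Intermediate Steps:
$\left(g{\left(-139 \right)} - 26331\right) + 303 = \left(- 139 \left(1 - 139\right) - 26331\right) + 303 = \left(\left(-139\right) \left(-138\right) - 26331\right) + 303 = \left(19182 - 26331\right) + 303 = -7149 + 303 = -6846$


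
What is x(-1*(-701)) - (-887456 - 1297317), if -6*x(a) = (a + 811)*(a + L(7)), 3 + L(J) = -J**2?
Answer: 2021225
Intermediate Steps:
L(J) = -3 - J**2
x(a) = -(-52 + a)*(811 + a)/6 (x(a) = -(a + 811)*(a + (-3 - 1*7**2))/6 = -(811 + a)*(a + (-3 - 1*49))/6 = -(811 + a)*(a + (-3 - 49))/6 = -(811 + a)*(a - 52)/6 = -(811 + a)*(-52 + a)/6 = -(-52 + a)*(811 + a)/6)
x(-1*(-701)) - (-887456 - 1297317) = (21086/3 - (-253)*(-701)/2 - (-1*(-701))**2/6) - (-887456 - 1297317) = (21086/3 - 253/2*701 - 1/6*701**2) - 1*(-2184773) = (21086/3 - 177353/2 - 1/6*491401) + 2184773 = (21086/3 - 177353/2 - 491401/6) + 2184773 = -163548 + 2184773 = 2021225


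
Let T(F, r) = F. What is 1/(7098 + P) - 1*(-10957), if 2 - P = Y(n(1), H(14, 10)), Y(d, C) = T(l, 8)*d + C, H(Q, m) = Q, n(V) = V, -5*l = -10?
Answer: 77619389/7084 ≈ 10957.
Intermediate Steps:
l = 2 (l = -⅕*(-10) = 2)
Y(d, C) = C + 2*d (Y(d, C) = 2*d + C = C + 2*d)
P = -14 (P = 2 - (14 + 2*1) = 2 - (14 + 2) = 2 - 1*16 = 2 - 16 = -14)
1/(7098 + P) - 1*(-10957) = 1/(7098 - 14) - 1*(-10957) = 1/7084 + 10957 = 77619389/7084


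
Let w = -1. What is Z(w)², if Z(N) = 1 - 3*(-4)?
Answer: 169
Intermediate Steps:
Z(N) = 13 (Z(N) = 1 + 12 = 13)
Z(w)² = 13² = 169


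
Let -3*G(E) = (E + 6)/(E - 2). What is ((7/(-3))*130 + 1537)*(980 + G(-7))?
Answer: 97924759/81 ≈ 1.2089e+6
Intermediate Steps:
G(E) = -(6 + E)/(3*(-2 + E)) (G(E) = -(E + 6)/(3*(E - 2)) = -(6 + E)/(3*(-2 + E)))
((7/(-3))*130 + 1537)*(980 + G(-7)) = ((7/(-3))*130 + 1537)*(980 + (-6 - 1*(-7))/(3*(-2 - 7))) = ((7*(-⅓))*130 + 1537)*(980 + (⅓)*(-6 + 7)/(-9)) = (-7/3*130 + 1537)*(980 + (⅓)*(-⅑)*1) = (-910/3 + 1537)*(980 - 1/27) = (3701/3)*(26459/27) = 97924759/81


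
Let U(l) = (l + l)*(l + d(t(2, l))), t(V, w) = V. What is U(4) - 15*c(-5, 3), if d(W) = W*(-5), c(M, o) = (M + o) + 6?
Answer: -108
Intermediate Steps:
c(M, o) = 6 + M + o
d(W) = -5*W
U(l) = 2*l*(-10 + l) (U(l) = (l + l)*(l - 5*2) = (2*l)*(l - 10) = (2*l)*(-10 + l) = 2*l*(-10 + l))
U(4) - 15*c(-5, 3) = 2*4*(-10 + 4) - 15*(6 - 5 + 3) = 2*4*(-6) - 15*4 = -48 - 60 = -108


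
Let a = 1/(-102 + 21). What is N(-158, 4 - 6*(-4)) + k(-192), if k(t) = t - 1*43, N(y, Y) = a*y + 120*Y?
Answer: 253283/81 ≈ 3126.9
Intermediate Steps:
a = -1/81 (a = 1/(-81) = -1/81 ≈ -0.012346)
N(y, Y) = 120*Y - y/81 (N(y, Y) = -y/81 + 120*Y = 120*Y - y/81)
k(t) = -43 + t (k(t) = t - 43 = -43 + t)
N(-158, 4 - 6*(-4)) + k(-192) = (120*(4 - 6*(-4)) - 1/81*(-158)) + (-43 - 192) = (120*(4 + 24) + 158/81) - 235 = (120*28 + 158/81) - 235 = (3360 + 158/81) - 235 = 272318/81 - 235 = 253283/81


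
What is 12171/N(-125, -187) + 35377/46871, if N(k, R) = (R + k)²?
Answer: 1338068543/1520870208 ≈ 0.87980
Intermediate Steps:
12171/N(-125, -187) + 35377/46871 = 12171/((-187 - 125)²) + 35377/46871 = 12171/((-312)²) + 35377*(1/46871) = 12171/97344 + 35377/46871 = 12171*(1/97344) + 35377/46871 = 4057/32448 + 35377/46871 = 1338068543/1520870208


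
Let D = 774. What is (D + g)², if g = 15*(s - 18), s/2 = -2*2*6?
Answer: 46656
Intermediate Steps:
s = -48 (s = 2*(-2*2*6) = 2*(-4*6) = 2*(-24) = -48)
g = -990 (g = 15*(-48 - 18) = 15*(-66) = -990)
(D + g)² = (774 - 990)² = (-216)² = 46656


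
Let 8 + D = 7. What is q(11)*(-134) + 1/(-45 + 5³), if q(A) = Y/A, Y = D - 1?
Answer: 21451/880 ≈ 24.376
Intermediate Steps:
D = -1 (D = -8 + 7 = -1)
Y = -2 (Y = -1 - 1 = -2)
q(A) = -2/A
q(11)*(-134) + 1/(-45 + 5³) = -2/11*(-134) + 1/(-45 + 5³) = -2*1/11*(-134) + 1/(-45 + 125) = -2/11*(-134) + 1/80 = 268/11 + 1/80 = 21451/880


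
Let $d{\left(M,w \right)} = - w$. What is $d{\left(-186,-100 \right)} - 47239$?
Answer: $-47139$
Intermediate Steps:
$d{\left(-186,-100 \right)} - 47239 = \left(-1\right) \left(-100\right) - 47239 = 100 - 47239 = -47139$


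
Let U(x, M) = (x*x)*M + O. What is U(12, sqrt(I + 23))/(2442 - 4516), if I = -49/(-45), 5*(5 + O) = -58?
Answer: 83/10370 - 48*sqrt(1355)/5185 ≈ -0.33277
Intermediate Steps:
O = -83/5 (O = -5 + (1/5)*(-58) = -5 - 58/5 = -83/5 ≈ -16.600)
I = 49/45 (I = -49*(-1/45) = 49/45 ≈ 1.0889)
U(x, M) = -83/5 + M*x**2 (U(x, M) = (x*x)*M - 83/5 = x**2*M - 83/5 = M*x**2 - 83/5 = -83/5 + M*x**2)
U(12, sqrt(I + 23))/(2442 - 4516) = (-83/5 + sqrt(49/45 + 23)*12**2)/(2442 - 4516) = (-83/5 + sqrt(1084/45)*144)/(-2074) = (-83/5 + (2*sqrt(1355)/15)*144)*(-1/2074) = (-83/5 + 96*sqrt(1355)/5)*(-1/2074) = 83/10370 - 48*sqrt(1355)/5185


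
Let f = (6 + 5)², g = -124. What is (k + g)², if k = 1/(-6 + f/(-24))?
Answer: 1081357456/70225 ≈ 15398.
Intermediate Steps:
f = 121 (f = 11² = 121)
k = -24/265 (k = 1/(-6 + 121/(-24)) = 1/(-6 + 121*(-1/24)) = 1/(-6 - 121/24) = 1/(-265/24) = -24/265 ≈ -0.090566)
(k + g)² = (-24/265 - 124)² = (-32884/265)² = 1081357456/70225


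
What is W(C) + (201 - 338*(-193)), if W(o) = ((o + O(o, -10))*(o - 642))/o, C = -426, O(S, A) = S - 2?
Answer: 4493873/71 ≈ 63294.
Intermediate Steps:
O(S, A) = -2 + S
W(o) = (-642 + o)*(-2 + 2*o)/o (W(o) = ((o + (-2 + o))*(o - 642))/o = ((-2 + 2*o)*(-642 + o))/o = ((-642 + o)*(-2 + 2*o))/o = (-642 + o)*(-2 + 2*o)/o)
W(C) + (201 - 338*(-193)) = (-1286 + 2*(-426) + 1284/(-426)) + (201 - 338*(-193)) = (-1286 - 852 + 1284*(-1/426)) + (201 + 65234) = (-1286 - 852 - 214/71) + 65435 = -152012/71 + 65435 = 4493873/71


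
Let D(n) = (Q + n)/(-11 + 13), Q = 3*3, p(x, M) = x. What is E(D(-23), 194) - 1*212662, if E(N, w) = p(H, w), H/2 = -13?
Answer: -212688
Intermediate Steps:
H = -26 (H = 2*(-13) = -26)
Q = 9
D(n) = 9/2 + n/2 (D(n) = (9 + n)/(-11 + 13) = (9 + n)/2 = (9 + n)*(½) = 9/2 + n/2)
E(N, w) = -26
E(D(-23), 194) - 1*212662 = -26 - 1*212662 = -26 - 212662 = -212688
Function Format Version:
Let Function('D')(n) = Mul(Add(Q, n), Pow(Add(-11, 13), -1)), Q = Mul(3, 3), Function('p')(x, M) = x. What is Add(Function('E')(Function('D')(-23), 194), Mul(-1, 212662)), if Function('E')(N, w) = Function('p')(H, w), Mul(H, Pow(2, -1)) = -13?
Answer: -212688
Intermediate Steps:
H = -26 (H = Mul(2, -13) = -26)
Q = 9
Function('D')(n) = Add(Rational(9, 2), Mul(Rational(1, 2), n)) (Function('D')(n) = Mul(Add(9, n), Pow(Add(-11, 13), -1)) = Mul(Add(9, n), Pow(2, -1)) = Mul(Add(9, n), Rational(1, 2)) = Add(Rational(9, 2), Mul(Rational(1, 2), n)))
Function('E')(N, w) = -26
Add(Function('E')(Function('D')(-23), 194), Mul(-1, 212662)) = Add(-26, Mul(-1, 212662)) = Add(-26, -212662) = -212688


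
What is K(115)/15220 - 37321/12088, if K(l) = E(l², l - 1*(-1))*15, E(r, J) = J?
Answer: -27349625/9198968 ≈ -2.9731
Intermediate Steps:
K(l) = 15 + 15*l (K(l) = (l - 1*(-1))*15 = (l + 1)*15 = (1 + l)*15 = 15 + 15*l)
K(115)/15220 - 37321/12088 = (15 + 15*115)/15220 - 37321/12088 = (15 + 1725)*(1/15220) - 37321*1/12088 = 1740*(1/15220) - 37321/12088 = 87/761 - 37321/12088 = -27349625/9198968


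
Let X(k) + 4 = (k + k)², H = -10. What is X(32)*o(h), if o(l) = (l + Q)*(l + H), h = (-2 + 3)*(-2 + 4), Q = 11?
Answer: -425568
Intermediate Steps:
X(k) = -4 + 4*k² (X(k) = -4 + (k + k)² = -4 + (2*k)² = -4 + 4*k²)
h = 2 (h = 1*2 = 2)
o(l) = (-10 + l)*(11 + l) (o(l) = (l + 11)*(l - 10) = (11 + l)*(-10 + l) = (-10 + l)*(11 + l))
X(32)*o(h) = (-4 + 4*32²)*(-110 + 2 + 2²) = (-4 + 4*1024)*(-110 + 2 + 4) = (-4 + 4096)*(-104) = 4092*(-104) = -425568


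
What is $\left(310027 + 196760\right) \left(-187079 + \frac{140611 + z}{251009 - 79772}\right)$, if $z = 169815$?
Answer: $- \frac{5411562182115913}{57079} \approx -9.4808 \cdot 10^{10}$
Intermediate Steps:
$\left(310027 + 196760\right) \left(-187079 + \frac{140611 + z}{251009 - 79772}\right) = \left(310027 + 196760\right) \left(-187079 + \frac{140611 + 169815}{251009 - 79772}\right) = 506787 \left(-187079 + \frac{310426}{171237}\right) = 506787 \left(- \frac{32034536297}{171237}\right) = - \frac{5411562182115913}{57079}$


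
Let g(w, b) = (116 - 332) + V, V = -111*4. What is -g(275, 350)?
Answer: 660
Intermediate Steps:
V = -444
g(w, b) = -660 (g(w, b) = (116 - 332) - 444 = -216 - 444 = -660)
-g(275, 350) = -1*(-660) = 660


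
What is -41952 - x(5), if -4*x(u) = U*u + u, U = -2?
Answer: -167813/4 ≈ -41953.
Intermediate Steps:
x(u) = u/4 (x(u) = -(-2*u + u)/4 = -(-1)*u/4 = u/4)
-41952 - x(5) = -41952 - 5/4 = -167813/4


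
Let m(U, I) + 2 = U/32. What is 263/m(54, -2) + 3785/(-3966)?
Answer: -16707853/19830 ≈ -842.55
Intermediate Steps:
m(U, I) = -2 + U/32
263/m(54, -2) + 3785/(-3966) = 263/(-2 + (1/32)*54) + 3785/(-3966) = 263/(-2 + 27/16) + 3785*(-1/3966) = 263/(-5/16) - 3785/3966 = 263*(-16/5) - 3785/3966 = -4208/5 - 3785/3966 = -16707853/19830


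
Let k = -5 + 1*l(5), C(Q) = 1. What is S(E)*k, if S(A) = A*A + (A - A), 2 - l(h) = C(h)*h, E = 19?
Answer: -2888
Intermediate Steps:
l(h) = 2 - h
k = -8 (k = -5 + 1*(2 - 1*5) = -5 + 1*(2 - 5) = -5 + 1*(-3) = -5 - 3 = -8)
S(A) = A² (S(A) = A² + 0 = A²)
S(E)*k = 19²*(-8) = 361*(-8) = -2888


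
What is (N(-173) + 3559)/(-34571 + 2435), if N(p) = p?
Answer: -1693/16068 ≈ -0.10536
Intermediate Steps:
(N(-173) + 3559)/(-34571 + 2435) = (-173 + 3559)/(-34571 + 2435) = 3386/(-32136) = 3386*(-1/32136) = -1693/16068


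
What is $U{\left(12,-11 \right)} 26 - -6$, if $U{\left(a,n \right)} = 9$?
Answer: $240$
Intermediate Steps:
$U{\left(12,-11 \right)} 26 - -6 = 9 \cdot 26 - -6 = 234 + 6 = 240$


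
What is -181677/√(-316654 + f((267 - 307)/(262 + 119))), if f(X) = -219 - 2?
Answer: 60559*I*√3/325 ≈ 322.74*I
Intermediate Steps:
f(X) = -221
-181677/√(-316654 + f((267 - 307)/(262 + 119))) = -181677/√(-316654 - 221) = -181677*(-I*√3/975) = -(-60559)*I*√3/325 = 60559*I*√3/325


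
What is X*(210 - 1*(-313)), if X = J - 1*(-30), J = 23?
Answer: 27719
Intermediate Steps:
X = 53 (X = 23 - 1*(-30) = 23 + 30 = 53)
X*(210 - 1*(-313)) = 53*(210 - 1*(-313)) = 53*(210 + 313) = 53*523 = 27719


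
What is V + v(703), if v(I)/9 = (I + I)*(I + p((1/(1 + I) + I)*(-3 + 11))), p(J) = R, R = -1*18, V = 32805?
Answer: 8700795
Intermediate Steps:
R = -18
p(J) = -18
v(I) = 18*I*(-18 + I) (v(I) = 9*((I + I)*(I - 18)) = 9*((2*I)*(-18 + I)) = 9*(2*I*(-18 + I)) = 18*I*(-18 + I))
V + v(703) = 32805 + 18*703*(-18 + 703) = 32805 + 18*703*685 = 32805 + 8667990 = 8700795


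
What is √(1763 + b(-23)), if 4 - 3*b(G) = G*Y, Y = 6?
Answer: √16293/3 ≈ 42.548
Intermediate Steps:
b(G) = 4/3 - 2*G (b(G) = 4/3 - G*6/3 = 4/3 - 2*G)
√(1763 + b(-23)) = √(1763 + (4/3 - 2*(-23))) = √(1763 + (4/3 + 46)) = √(1763 + 142/3) = √(5431/3) = √16293/3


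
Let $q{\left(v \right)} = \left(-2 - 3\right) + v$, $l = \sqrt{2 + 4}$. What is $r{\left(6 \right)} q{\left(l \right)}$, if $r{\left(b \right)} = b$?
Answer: $-30 + 6 \sqrt{6} \approx -15.303$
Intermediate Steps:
$l = \sqrt{6} \approx 2.4495$
$q{\left(v \right)} = -5 + v$
$r{\left(6 \right)} q{\left(l \right)} = 6 \left(-5 + \sqrt{6}\right) = -30 + 6 \sqrt{6}$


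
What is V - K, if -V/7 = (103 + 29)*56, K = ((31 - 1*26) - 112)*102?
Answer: -40830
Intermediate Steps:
K = -10914 (K = ((31 - 26) - 112)*102 = (5 - 112)*102 = -107*102 = -10914)
V = -51744 (V = -7*(103 + 29)*56 = -924*56 = -7*7392 = -51744)
V - K = -51744 - 1*(-10914) = -51744 + 10914 = -40830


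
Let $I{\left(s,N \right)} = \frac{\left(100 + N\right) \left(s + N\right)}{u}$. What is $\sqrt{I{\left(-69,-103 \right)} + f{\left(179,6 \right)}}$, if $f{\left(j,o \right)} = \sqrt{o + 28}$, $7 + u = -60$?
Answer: $\frac{\sqrt{-34572 + 4489 \sqrt{34}}}{67} \approx 1.3677 i$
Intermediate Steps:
$u = -67$ ($u = -7 - 60 = -67$)
$f{\left(j,o \right)} = \sqrt{28 + o}$
$I{\left(s,N \right)} = - \frac{\left(100 + N\right) \left(N + s\right)}{67}$ ($I{\left(s,N \right)} = \frac{\left(100 + N\right) \left(s + N\right)}{-67} = \left(100 + N\right) \left(N + s\right) \left(- \frac{1}{67}\right) = - \frac{\left(100 + N\right) \left(N + s\right)}{67}$)
$\sqrt{I{\left(-69,-103 \right)} + f{\left(179,6 \right)}} = \sqrt{\left(\left(- \frac{100}{67}\right) \left(-103\right) - - \frac{6900}{67} - \frac{\left(-103\right)^{2}}{67} - \left(- \frac{103}{67}\right) \left(-69\right)\right) + \sqrt{28 + 6}} = \sqrt{\left(\frac{10300}{67} + \frac{6900}{67} - \frac{10609}{67} - \frac{7107}{67}\right) + \sqrt{34}} = \sqrt{- \frac{516}{67} + \sqrt{34}}$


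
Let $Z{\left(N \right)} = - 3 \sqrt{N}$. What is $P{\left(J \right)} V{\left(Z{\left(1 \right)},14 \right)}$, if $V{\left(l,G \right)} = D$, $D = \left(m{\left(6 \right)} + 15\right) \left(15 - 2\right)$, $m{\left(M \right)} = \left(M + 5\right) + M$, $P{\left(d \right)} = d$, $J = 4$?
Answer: $1664$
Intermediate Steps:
$m{\left(M \right)} = 5 + 2 M$ ($m{\left(M \right)} = \left(5 + M\right) + M = 5 + 2 M$)
$D = 416$ ($D = \left(\left(5 + 2 \cdot 6\right) + 15\right) \left(15 - 2\right) = \left(\left(5 + 12\right) + 15\right) 13 = \left(17 + 15\right) 13 = 32 \cdot 13 = 416$)
$V{\left(l,G \right)} = 416$
$P{\left(J \right)} V{\left(Z{\left(1 \right)},14 \right)} = 4 \cdot 416 = 1664$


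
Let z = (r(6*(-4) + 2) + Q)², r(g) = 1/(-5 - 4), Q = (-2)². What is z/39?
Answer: 1225/3159 ≈ 0.38778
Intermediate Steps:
Q = 4
r(g) = -⅑ (r(g) = 1/(-9) = -⅑)
z = 1225/81 (z = (-⅑ + 4)² = (35/9)² = 1225/81 ≈ 15.123)
z/39 = (1225/81)/39 = (1225/81)*(1/39) = 1225/3159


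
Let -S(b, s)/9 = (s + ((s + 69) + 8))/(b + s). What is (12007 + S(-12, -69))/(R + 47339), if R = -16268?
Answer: 108002/279639 ≈ 0.38622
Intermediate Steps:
S(b, s) = -9*(77 + 2*s)/(b + s) (S(b, s) = -9*(s + ((s + 69) + 8))/(b + s) = -9*(s + ((69 + s) + 8))/(b + s) = -9*(s + (77 + s))/(b + s) = -9*(77 + 2*s)/(b + s))
(12007 + S(-12, -69))/(R + 47339) = (12007 + 9*(-77 - 2*(-69))/(-12 - 69))/(-16268 + 47339) = (12007 + 9*(-77 + 138)/(-81))/31071 = (12007 + 9*(-1/81)*61)*(1/31071) = (12007 - 61/9)*(1/31071) = (108002/9)*(1/31071) = 108002/279639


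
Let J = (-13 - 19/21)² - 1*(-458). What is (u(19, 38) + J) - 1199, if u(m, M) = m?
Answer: -233138/441 ≈ -528.66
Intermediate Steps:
J = 287242/441 (J = (-13 - 19*1/21)² + 458 = (-13 - 19/21)² + 458 = (-292/21)² + 458 = 85264/441 + 458 = 287242/441 ≈ 651.34)
(u(19, 38) + J) - 1199 = (19 + 287242/441) - 1199 = 295621/441 - 1199 = -233138/441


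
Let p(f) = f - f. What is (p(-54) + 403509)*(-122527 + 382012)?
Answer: 104704532865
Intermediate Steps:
p(f) = 0
(p(-54) + 403509)*(-122527 + 382012) = (0 + 403509)*(-122527 + 382012) = 403509*259485 = 104704532865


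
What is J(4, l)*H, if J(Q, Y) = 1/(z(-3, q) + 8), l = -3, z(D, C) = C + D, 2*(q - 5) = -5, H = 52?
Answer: 104/15 ≈ 6.9333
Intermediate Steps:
q = 5/2 (q = 5 + (1/2)*(-5) = 5 - 5/2 = 5/2 ≈ 2.5000)
J(Q, Y) = 2/15 (J(Q, Y) = 1/((5/2 - 3) + 8) = 1/(-1/2 + 8) = 1/(15/2) = 2/15)
J(4, l)*H = (2/15)*52 = 104/15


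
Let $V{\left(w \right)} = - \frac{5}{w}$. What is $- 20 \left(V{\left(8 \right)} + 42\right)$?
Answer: $- \frac{1655}{2} \approx -827.5$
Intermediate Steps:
$- 20 \left(V{\left(8 \right)} + 42\right) = - 20 \left(- \frac{5}{8} + 42\right) = \left(-20\right) \frac{331}{8} = - \frac{1655}{2}$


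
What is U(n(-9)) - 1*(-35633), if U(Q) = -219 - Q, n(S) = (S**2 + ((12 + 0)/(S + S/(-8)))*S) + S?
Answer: 247298/7 ≈ 35328.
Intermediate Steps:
n(S) = 96/7 + S + S**2 (n(S) = (S**2 + (12/(S + S*(-1/8)))*S) + S = (S**2 + (12/(S - S/8))*S) + S = (S**2 + (12/((7*S/8)))*S) + S = (S**2 + (12*(8/(7*S)))*S) + S = (S**2 + (96/(7*S))*S) + S = (S**2 + 96/7) + S = (96/7 + S**2) + S = 96/7 + S + S**2)
U(n(-9)) - 1*(-35633) = (-219 - (96/7 - 9 + (-9)**2)) - 1*(-35633) = (-219 - (96/7 - 9 + 81)) + 35633 = (-219 - 1*600/7) + 35633 = (-219 - 600/7) + 35633 = -2133/7 + 35633 = 247298/7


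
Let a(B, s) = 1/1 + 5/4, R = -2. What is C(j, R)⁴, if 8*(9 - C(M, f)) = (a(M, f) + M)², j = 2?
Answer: 554680863361/268435456 ≈ 2066.3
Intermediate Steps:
a(B, s) = 9/4 (a(B, s) = 1*1 + 5*(¼) = 1 + 5/4 = 9/4)
C(M, f) = 9 - (9/4 + M)²/8
C(j, R)⁴ = (9 - (9 + 4*2)²/128)⁴ = (9 - (9 + 8)²/128)⁴ = (9 - 1/128*17²)⁴ = (9 - 1/128*289)⁴ = (9 - 289/128)⁴ = (863/128)⁴ = 554680863361/268435456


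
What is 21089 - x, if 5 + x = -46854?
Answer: 67948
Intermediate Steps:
x = -46859 (x = -5 - 46854 = -46859)
21089 - x = 21089 - 1*(-46859) = 21089 + 46859 = 67948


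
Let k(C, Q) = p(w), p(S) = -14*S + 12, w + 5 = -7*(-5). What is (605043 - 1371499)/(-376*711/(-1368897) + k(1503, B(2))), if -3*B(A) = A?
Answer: 43716638293/23260110 ≈ 1879.5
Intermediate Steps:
w = 30 (w = -5 - 7*(-5) = -5 + 35 = 30)
B(A) = -A/3
p(S) = 12 - 14*S
k(C, Q) = -408 (k(C, Q) = 12 - 14*30 = 12 - 420 = -408)
(605043 - 1371499)/(-376*711/(-1368897) + k(1503, B(2))) = (605043 - 1371499)/(-376*711/(-1368897) - 408) = -766456/(-267336*(-1/1368897) - 408) = -766456/(89112/456299 - 408) = -766456/(-186080880/456299) = -766456*(-456299/186080880) = 43716638293/23260110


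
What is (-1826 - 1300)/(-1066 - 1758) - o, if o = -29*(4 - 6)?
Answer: -80333/1412 ≈ -56.893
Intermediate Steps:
o = 58 (o = -29*(-2) = -1*(-58) = 58)
(-1826 - 1300)/(-1066 - 1758) - o = (-1826 - 1300)/(-1066 - 1758) - 1*58 = -3126/(-2824) - 58 = -3126*(-1/2824) - 58 = 1563/1412 - 58 = -80333/1412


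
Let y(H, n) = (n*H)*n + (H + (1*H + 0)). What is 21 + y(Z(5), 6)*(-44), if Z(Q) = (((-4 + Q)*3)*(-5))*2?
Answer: 50181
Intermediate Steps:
Z(Q) = 120 - 30*Q (Z(Q) = ((-12 + 3*Q)*(-5))*2 = (60 - 15*Q)*2 = 120 - 30*Q)
y(H, n) = 2*H + H*n**2 (y(H, n) = (H*n)*n + (H + (H + 0)) = H*n**2 + (H + H) = H*n**2 + 2*H = 2*H + H*n**2)
21 + y(Z(5), 6)*(-44) = 21 + ((120 - 30*5)*(2 + 6**2))*(-44) = 21 + ((120 - 150)*(2 + 36))*(-44) = 21 - 30*38*(-44) = 21 - 1140*(-44) = 21 + 50160 = 50181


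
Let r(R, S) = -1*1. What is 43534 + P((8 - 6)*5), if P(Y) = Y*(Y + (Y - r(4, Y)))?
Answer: 43744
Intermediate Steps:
r(R, S) = -1
P(Y) = Y*(1 + 2*Y) (P(Y) = Y*(Y + (Y - 1*(-1))) = Y*(Y + (Y + 1)) = Y*(Y + (1 + Y)) = Y*(1 + 2*Y))
43534 + P((8 - 6)*5) = 43534 + ((8 - 6)*5)*(1 + 2*((8 - 6)*5)) = 43534 + (2*5)*(1 + 2*(2*5)) = 43534 + 10*(1 + 2*10) = 43534 + 10*(1 + 20) = 43534 + 10*21 = 43534 + 210 = 43744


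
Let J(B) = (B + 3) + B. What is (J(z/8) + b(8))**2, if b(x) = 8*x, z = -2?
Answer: 17689/4 ≈ 4422.3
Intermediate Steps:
J(B) = 3 + 2*B (J(B) = (3 + B) + B = 3 + 2*B)
(J(z/8) + b(8))**2 = ((3 + 2*(-2/8)) + 8*8)**2 = ((3 + 2*(-2*1/8)) + 64)**2 = ((3 + 2*(-1/4)) + 64)**2 = ((3 - 1/2) + 64)**2 = (5/2 + 64)**2 = (133/2)**2 = 17689/4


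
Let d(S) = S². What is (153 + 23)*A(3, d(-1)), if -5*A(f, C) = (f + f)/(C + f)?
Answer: -264/5 ≈ -52.800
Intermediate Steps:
A(f, C) = -2*f/(5*(C + f)) (A(f, C) = -(f + f)/(5*(C + f)) = -2*f/(5*(C + f)))
(153 + 23)*A(3, d(-1)) = (153 + 23)*(-2*3/(5*(-1)² + 5*3)) = 176*(-2*3/(5*1 + 15)) = 176*(-2*3/(5 + 15)) = 176*(-2*3/20) = 176*(-2*3*1/20) = 176*(-3/10) = -264/5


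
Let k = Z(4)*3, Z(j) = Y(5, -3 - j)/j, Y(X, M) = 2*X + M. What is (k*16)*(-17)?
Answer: -612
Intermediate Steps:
Y(X, M) = M + 2*X
Z(j) = (7 - j)/j (Z(j) = ((-3 - j) + 2*5)/j = ((-3 - j) + 10)/j = (7 - j)/j)
k = 9/4 (k = ((7 - 1*4)/4)*3 = ((7 - 4)/4)*3 = ((1/4)*3)*3 = (3/4)*3 = 9/4 ≈ 2.2500)
(k*16)*(-17) = ((9/4)*16)*(-17) = 36*(-17) = -612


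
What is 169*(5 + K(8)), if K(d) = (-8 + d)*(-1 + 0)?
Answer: 845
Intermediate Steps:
K(d) = 8 - d (K(d) = (-8 + d)*(-1) = 8 - d)
169*(5 + K(8)) = 169*(5 + (8 - 1*8)) = 169*(5 + (8 - 8)) = 169*(5 + 0) = 169*5 = 845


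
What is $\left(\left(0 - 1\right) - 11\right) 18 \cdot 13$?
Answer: $-2808$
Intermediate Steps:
$\left(\left(0 - 1\right) - 11\right) 18 \cdot 13 = \left(-1 - 11\right) 18 \cdot 13 = \left(-12\right) 18 \cdot 13 = \left(-216\right) 13 = -2808$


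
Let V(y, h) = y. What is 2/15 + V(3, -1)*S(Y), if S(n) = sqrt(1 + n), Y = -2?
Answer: 2/15 + 3*I ≈ 0.13333 + 3.0*I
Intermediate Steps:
2/15 + V(3, -1)*S(Y) = 2/15 + 3*sqrt(1 - 2) = 2*(1/15) + 3*sqrt(-1) = 2/15 + 3*I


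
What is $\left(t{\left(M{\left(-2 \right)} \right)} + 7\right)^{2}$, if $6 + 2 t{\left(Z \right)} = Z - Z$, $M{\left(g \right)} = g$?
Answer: $16$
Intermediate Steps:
$t{\left(Z \right)} = -3$ ($t{\left(Z \right)} = -3 + \frac{Z - Z}{2} = -3 + \frac{1}{2} \cdot 0 = -3 + 0 = -3$)
$\left(t{\left(M{\left(-2 \right)} \right)} + 7\right)^{2} = \left(-3 + 7\right)^{2} = 4^{2} = 16$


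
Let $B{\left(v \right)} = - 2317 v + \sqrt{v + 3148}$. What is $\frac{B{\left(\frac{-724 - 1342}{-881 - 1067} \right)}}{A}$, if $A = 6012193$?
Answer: $- \frac{2393461}{5855875982} + \frac{\sqrt{2987438190}}{5855875982} \approx -0.00039939$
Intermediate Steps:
$B{\left(v \right)} = \sqrt{3148 + v} - 2317 v$ ($B{\left(v \right)} = - 2317 v + \sqrt{3148 + v} = \sqrt{3148 + v} - 2317 v$)
$\frac{B{\left(\frac{-724 - 1342}{-881 - 1067} \right)}}{A} = \frac{\sqrt{3148 + \frac{-724 - 1342}{-881 - 1067}} - 2317 \frac{-724 - 1342}{-881 - 1067}}{6012193} = \left(\sqrt{3148 - \frac{2066}{-1948}} - 2317 \left(- \frac{2066}{-1948}\right)\right) \frac{1}{6012193} = \left(\sqrt{3148 - - \frac{1033}{974}} - 2317 \left(\left(-2066\right) \left(- \frac{1}{1948}\right)\right)\right) \frac{1}{6012193} = \left(\sqrt{3148 + \frac{1033}{974}} - \frac{2393461}{974}\right) \frac{1}{6012193} = \left(\sqrt{\frac{3067185}{974}} - \frac{2393461}{974}\right) \frac{1}{6012193} = \left(\frac{\sqrt{2987438190}}{974} - \frac{2393461}{974}\right) \frac{1}{6012193} = \left(- \frac{2393461}{974} + \frac{\sqrt{2987438190}}{974}\right) \frac{1}{6012193} = - \frac{2393461}{5855875982} + \frac{\sqrt{2987438190}}{5855875982}$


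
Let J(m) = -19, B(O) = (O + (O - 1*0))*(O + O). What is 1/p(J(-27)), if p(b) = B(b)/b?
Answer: -1/76 ≈ -0.013158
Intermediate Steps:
B(O) = 4*O² (B(O) = (O + (O + 0))*(2*O) = (O + O)*(2*O) = (2*O)*(2*O) = 4*O²)
p(b) = 4*b (p(b) = (4*b²)/b = 4*b)
1/p(J(-27)) = 1/(4*(-19)) = 1/(-76) = -1/76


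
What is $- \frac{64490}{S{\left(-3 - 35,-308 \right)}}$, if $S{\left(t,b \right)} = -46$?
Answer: $\frac{32245}{23} \approx 1402.0$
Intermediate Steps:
$- \frac{64490}{S{\left(-3 - 35,-308 \right)}} = - \frac{64490}{-46} = \left(-64490\right) \left(- \frac{1}{46}\right) = \frac{32245}{23}$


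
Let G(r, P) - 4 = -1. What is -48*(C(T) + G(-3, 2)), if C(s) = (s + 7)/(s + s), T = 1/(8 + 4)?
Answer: -2184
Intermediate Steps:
G(r, P) = 3 (G(r, P) = 4 - 1 = 3)
T = 1/12 ≈ 0.083333
C(s) = (7 + s)/(2*s) (C(s) = (7 + s)/((2*s)) = (7 + s)*(1/(2*s)) = (7 + s)/(2*s))
-48*(C(T) + G(-3, 2)) = -48*((7 + 1/12)/(2*(1/12)) + 3) = -48*((½)*12*(85/12) + 3) = -48*(85/2 + 3) = -48*91/2 = -2184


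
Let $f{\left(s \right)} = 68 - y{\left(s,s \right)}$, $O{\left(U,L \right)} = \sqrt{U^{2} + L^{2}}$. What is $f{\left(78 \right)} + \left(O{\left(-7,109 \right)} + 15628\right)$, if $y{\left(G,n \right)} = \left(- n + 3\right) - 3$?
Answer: $15774 + \sqrt{11930} \approx 15883.0$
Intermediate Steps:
$y{\left(G,n \right)} = - n$ ($y{\left(G,n \right)} = \left(3 - n\right) - 3 = - n$)
$O{\left(U,L \right)} = \sqrt{L^{2} + U^{2}}$
$f{\left(s \right)} = 68 + s$ ($f{\left(s \right)} = 68 - - s = 68 + s$)
$f{\left(78 \right)} + \left(O{\left(-7,109 \right)} + 15628\right) = \left(68 + 78\right) + \left(\sqrt{109^{2} + \left(-7\right)^{2}} + 15628\right) = 146 + \left(\sqrt{11881 + 49} + 15628\right) = 146 + \left(\sqrt{11930} + 15628\right) = 146 + \left(15628 + \sqrt{11930}\right) = 15774 + \sqrt{11930}$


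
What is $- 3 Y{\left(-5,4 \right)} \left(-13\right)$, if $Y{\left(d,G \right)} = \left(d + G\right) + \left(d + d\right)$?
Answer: $-429$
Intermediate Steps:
$Y{\left(d,G \right)} = G + 3 d$ ($Y{\left(d,G \right)} = \left(G + d\right) + 2 d = G + 3 d$)
$- 3 Y{\left(-5,4 \right)} \left(-13\right) = - 3 \left(4 + 3 \left(-5\right)\right) \left(-13\right) = - 3 \left(4 - 15\right) \left(-13\right) = \left(-3\right) \left(-11\right) \left(-13\right) = 33 \left(-13\right) = -429$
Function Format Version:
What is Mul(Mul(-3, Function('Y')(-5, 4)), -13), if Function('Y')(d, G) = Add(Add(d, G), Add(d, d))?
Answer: -429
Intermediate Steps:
Function('Y')(d, G) = Add(G, Mul(3, d)) (Function('Y')(d, G) = Add(Add(G, d), Mul(2, d)) = Add(G, Mul(3, d)))
Mul(Mul(-3, Function('Y')(-5, 4)), -13) = Mul(Mul(-3, Add(4, Mul(3, -5))), -13) = Mul(Mul(-3, Add(4, -15)), -13) = Mul(Mul(-3, -11), -13) = Mul(33, -13) = -429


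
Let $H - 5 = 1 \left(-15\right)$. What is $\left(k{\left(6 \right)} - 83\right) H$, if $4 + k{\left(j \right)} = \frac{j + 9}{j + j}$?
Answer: $\frac{1715}{2} \approx 857.5$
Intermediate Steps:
$k{\left(j \right)} = -4 + \frac{9 + j}{2 j}$ ($k{\left(j \right)} = -4 + \frac{j + 9}{j + j} = -4 + \frac{9 + j}{2 j}$)
$H = -10$ ($H = 5 + 1 \left(-15\right) = 5 - 15 = -10$)
$\left(k{\left(6 \right)} - 83\right) H = \left(\frac{9 - 42}{2 \cdot 6} - 83\right) \left(-10\right) = \left(\frac{1}{2} \cdot \frac{1}{6} \left(9 - 42\right) - 83\right) \left(-10\right) = \left(\frac{1}{2} \cdot \frac{1}{6} \left(-33\right) - 83\right) \left(-10\right) = \left(- \frac{11}{4} - 83\right) \left(-10\right) = \left(- \frac{343}{4}\right) \left(-10\right) = \frac{1715}{2}$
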